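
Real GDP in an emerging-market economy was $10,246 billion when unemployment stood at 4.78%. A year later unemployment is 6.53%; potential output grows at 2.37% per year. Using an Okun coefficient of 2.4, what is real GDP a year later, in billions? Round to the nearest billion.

$10,058 billion

Δu = 6.53 - 4.78 = 1.75 points.
Okun's law (growth form): g_Y = g_Y* - β × Δu = 2.37 - 2.4 × (1.75) = 2.37 - 4.2 = -1.83%.
Real GDP in the next year = 10246 × (1 - 1.83/100) = 10246 × 0.9817 ≈ 10058 billion.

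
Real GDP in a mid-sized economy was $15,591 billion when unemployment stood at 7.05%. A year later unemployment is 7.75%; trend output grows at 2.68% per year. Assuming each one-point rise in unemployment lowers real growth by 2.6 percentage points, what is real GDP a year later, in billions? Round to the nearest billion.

Δu = 7.75 - 7.05 = 0.7 points.
Okun's law (growth form): g_Y = g_Y* - β × Δu = 2.68 - 2.6 × (0.70) = 2.68 - 1.82 = 0.86%.
Real GDP in the next year = 15591 × (1 + 0.86/100) = 15591 × 1.0086 ≈ 15725 billion.

$15,725 billion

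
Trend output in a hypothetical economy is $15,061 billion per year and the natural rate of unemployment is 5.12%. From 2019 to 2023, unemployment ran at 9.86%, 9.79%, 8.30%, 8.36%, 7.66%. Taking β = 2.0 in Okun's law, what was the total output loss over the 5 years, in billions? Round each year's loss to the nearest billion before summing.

Year 2019: gap = -2.0 × (9.86 - 5.12) = -9.48%, loss ≈ 15061 × 9.48/100 ≈ 1428.
Year 2020: gap = -2.0 × (9.79 - 5.12) = -9.34%, loss ≈ 15061 × 9.34/100 ≈ 1407.
Year 2021: gap = -2.0 × (8.3 - 5.12) = -6.36%, loss ≈ 15061 × 6.36/100 ≈ 958.
Year 2022: gap = -2.0 × (8.36 - 5.12) = -6.48%, loss ≈ 15061 × 6.48/100 ≈ 976.
Year 2023: gap = -2.0 × (7.66 - 5.12) = -5.08%, loss ≈ 15061 × 5.08/100 ≈ 765.
Total lost output = 1428 + 1407 + 958 + 976 + 765 = 5534 billion.

$5,534 billion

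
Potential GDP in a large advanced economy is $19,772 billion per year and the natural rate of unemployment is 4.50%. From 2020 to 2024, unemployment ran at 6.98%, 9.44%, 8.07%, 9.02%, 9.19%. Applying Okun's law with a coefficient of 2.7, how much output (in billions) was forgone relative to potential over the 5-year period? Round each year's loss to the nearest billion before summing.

Year 2020: gap = -2.7 × (6.98 - 4.5) = -6.696%, loss ≈ 19772 × 6.696/100 ≈ 1324.
Year 2021: gap = -2.7 × (9.44 - 4.5) = -13.338%, loss ≈ 19772 × 13.338/100 ≈ 2637.
Year 2022: gap = -2.7 × (8.07 - 4.5) = -9.639%, loss ≈ 19772 × 9.639/100 ≈ 1906.
Year 2023: gap = -2.7 × (9.02 - 4.5) = -12.204%, loss ≈ 19772 × 12.204/100 ≈ 2413.
Year 2024: gap = -2.7 × (9.19 - 4.5) = -12.663%, loss ≈ 19772 × 12.663/100 ≈ 2504.
Total lost output = 1324 + 2637 + 1906 + 2413 + 2504 = 10784 billion.

$10,784 billion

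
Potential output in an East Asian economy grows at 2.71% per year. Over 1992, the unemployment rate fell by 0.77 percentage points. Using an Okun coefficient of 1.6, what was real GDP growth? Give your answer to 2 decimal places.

Growth-rate Okun's law: g_Y = g_Y* - β × Δu.
g_Y = 2.71 - 1.6 × (-0.77) = 2.71 + 1.232 = 3.942%, i.e. 3.94% to 2 d.p.

3.94%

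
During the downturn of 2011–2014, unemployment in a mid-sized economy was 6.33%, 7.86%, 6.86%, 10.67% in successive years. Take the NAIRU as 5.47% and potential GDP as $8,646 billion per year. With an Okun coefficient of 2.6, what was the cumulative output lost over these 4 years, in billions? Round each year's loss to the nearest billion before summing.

$2,211 billion

Year 2011: gap = -2.6 × (6.33 - 5.47) = -2.236%, loss ≈ 8646 × 2.236/100 ≈ 193.
Year 2012: gap = -2.6 × (7.86 - 5.47) = -6.214%, loss ≈ 8646 × 6.214/100 ≈ 537.
Year 2013: gap = -2.6 × (6.86 - 5.47) = -3.614%, loss ≈ 8646 × 3.614/100 ≈ 312.
Year 2014: gap = -2.6 × (10.67 - 5.47) = -13.52%, loss ≈ 8646 × 13.52/100 ≈ 1169.
Total lost output = 193 + 537 + 312 + 1169 = 2211 billion.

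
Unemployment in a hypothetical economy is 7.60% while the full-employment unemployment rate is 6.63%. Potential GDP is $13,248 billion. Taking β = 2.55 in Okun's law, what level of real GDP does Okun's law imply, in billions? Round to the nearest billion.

$12,920 billion

Unemployment gap = 7.6 - 6.63 = 0.97 points, so the output gap is -2.55 × 0.97 = -2.4735%.
Actual GDP = 13248 × (1 - 2.4735/100) = 13248 × 0.975265 ≈ 12920 billion.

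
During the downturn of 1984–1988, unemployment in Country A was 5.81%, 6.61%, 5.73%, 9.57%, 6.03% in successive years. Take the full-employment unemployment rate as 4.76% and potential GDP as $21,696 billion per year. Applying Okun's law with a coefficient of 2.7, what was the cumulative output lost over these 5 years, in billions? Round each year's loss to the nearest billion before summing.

Year 1984: gap = -2.7 × (5.81 - 4.76) = -2.835%, loss ≈ 21696 × 2.835/100 ≈ 615.
Year 1985: gap = -2.7 × (6.61 - 4.76) = -4.995%, loss ≈ 21696 × 4.995/100 ≈ 1084.
Year 1986: gap = -2.7 × (5.73 - 4.76) = -2.619%, loss ≈ 21696 × 2.619/100 ≈ 568.
Year 1987: gap = -2.7 × (9.57 - 4.76) = -12.987%, loss ≈ 21696 × 12.987/100 ≈ 2818.
Year 1988: gap = -2.7 × (6.03 - 4.76) = -3.429%, loss ≈ 21696 × 3.429/100 ≈ 744.
Total lost output = 615 + 1084 + 568 + 2818 + 744 = 5829 billion.

$5,829 billion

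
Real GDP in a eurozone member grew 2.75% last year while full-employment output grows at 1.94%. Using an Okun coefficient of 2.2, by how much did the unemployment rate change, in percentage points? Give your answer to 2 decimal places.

-0.37 percentage points

Growth-rate Okun's law: g_Y = g_Y* - β × Δu, so Δu = (g_Y* - g_Y)/β.
Δu = (1.94 - 2.75)/2.2 = -0.81/2.2 = -0.37 percentage points.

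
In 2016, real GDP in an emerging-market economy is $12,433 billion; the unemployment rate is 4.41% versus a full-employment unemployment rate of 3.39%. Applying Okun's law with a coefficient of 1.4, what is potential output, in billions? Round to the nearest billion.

Unemployment gap = 4.41 - 3.39 = 1.02 points, so output gap = -1.4 × 1.02 = -1.428%.
Since Y = Y* × (1 + gap/100), Y* = 12433/0.98572 ≈ 12613 billion.

$12,613 billion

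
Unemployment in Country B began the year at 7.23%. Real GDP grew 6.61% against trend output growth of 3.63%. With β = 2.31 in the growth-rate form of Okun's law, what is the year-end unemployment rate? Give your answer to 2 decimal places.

Growth-rate Okun's law: g_Y = g_Y* - β × Δu, so Δu = (g_Y* - g_Y)/β.
Δu = (3.63 - 6.61)/2.31 = -2.98/2.31 = -1.29 percentage points.
Year-end unemployment = 7.23 - 1.29 = 5.94%.

5.94%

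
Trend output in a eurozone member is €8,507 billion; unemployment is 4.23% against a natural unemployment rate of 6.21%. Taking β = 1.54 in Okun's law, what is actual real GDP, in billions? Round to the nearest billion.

€8,766 billion

Unemployment gap = 4.23 - 6.21 = -1.98 points, so the output gap is -1.54 × (-1.98) = 3.0492%.
Actual GDP = 8507 × (1 + 3.0492/100) = 8507 × 1.030492 ≈ 8766 billion.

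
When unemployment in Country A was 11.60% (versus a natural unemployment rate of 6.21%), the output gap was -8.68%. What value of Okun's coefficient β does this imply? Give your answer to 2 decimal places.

β ≈ 1.61

Okun's law: output gap = -β × (u - u*).
-8.68 = -β × (11.6 - 6.21) = -β × 5.39, so β = 8.68/5.39 = 1.61.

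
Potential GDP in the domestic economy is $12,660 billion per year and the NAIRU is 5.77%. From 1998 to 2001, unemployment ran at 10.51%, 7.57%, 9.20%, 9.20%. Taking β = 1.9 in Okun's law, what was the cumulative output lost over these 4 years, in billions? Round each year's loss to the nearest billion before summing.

Year 1998: gap = -1.9 × (10.51 - 5.77) = -9.006%, loss ≈ 12660 × 9.006/100 ≈ 1140.
Year 1999: gap = -1.9 × (7.57 - 5.77) = -3.42%, loss ≈ 12660 × 3.42/100 ≈ 433.
Year 2000: gap = -1.9 × (9.2 - 5.77) = -6.517%, loss ≈ 12660 × 6.517/100 ≈ 825.
Year 2001: gap = -1.9 × (9.2 - 5.77) = -6.517%, loss ≈ 12660 × 6.517/100 ≈ 825.
Total lost output = 1140 + 433 + 825 + 825 = 3223 billion.

$3,223 billion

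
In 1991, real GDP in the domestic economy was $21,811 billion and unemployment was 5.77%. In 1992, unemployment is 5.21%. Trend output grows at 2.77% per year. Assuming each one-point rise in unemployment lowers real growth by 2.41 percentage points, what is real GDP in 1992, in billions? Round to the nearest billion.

$22,710 billion

Δu = 5.21 - 5.77 = -0.56 points.
Okun's law (growth form): g_Y = g_Y* - β × Δu = 2.77 - 2.41 × (-0.56) = 2.77 + 1.3496 = 4.1196%.
Real GDP in the next year = 21811 × (1 + 4.1196/100) = 21811 × 1.041196 ≈ 22710 billion.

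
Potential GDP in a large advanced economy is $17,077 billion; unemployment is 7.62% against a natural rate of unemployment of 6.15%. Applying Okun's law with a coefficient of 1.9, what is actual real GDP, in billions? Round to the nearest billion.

$16,600 billion

Unemployment gap = 7.62 - 6.15 = 1.47 points, so the output gap is -1.9 × 1.47 = -2.793%.
Actual GDP = 17077 × (1 - 2.793/100) = 17077 × 0.97207 ≈ 16600 billion.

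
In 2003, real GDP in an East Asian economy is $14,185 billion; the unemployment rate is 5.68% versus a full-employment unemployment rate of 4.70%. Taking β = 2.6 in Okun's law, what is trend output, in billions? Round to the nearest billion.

Unemployment gap = 5.68 - 4.7 = 0.98 points, so output gap = -2.6 × 0.98 = -2.548%.
Since Y = Y* × (1 + gap/100), Y* = 14185/0.97452 ≈ 14556 billion.

$14,556 billion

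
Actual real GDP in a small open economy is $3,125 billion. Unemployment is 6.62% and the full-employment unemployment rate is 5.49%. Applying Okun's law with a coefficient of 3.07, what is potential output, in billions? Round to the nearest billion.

Unemployment gap = 6.62 - 5.49 = 1.13 points, so output gap = -3.07 × 1.13 = -3.4691%.
Since Y = Y* × (1 + gap/100), Y* = 3125/0.965309 ≈ 3237 billion.

$3,237 billion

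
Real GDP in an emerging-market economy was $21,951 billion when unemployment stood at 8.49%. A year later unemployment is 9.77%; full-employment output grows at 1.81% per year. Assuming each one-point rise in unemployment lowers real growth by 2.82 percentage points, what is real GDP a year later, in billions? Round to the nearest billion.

$21,556 billion

Δu = 9.77 - 8.49 = 1.28 points.
Okun's law (growth form): g_Y = g_Y* - β × Δu = 1.81 - 2.82 × (1.28) = 1.81 - 3.6096 = -1.7996%.
Real GDP in the next year = 21951 × (1 - 1.7996/100) = 21951 × 0.982004 ≈ 21556 billion.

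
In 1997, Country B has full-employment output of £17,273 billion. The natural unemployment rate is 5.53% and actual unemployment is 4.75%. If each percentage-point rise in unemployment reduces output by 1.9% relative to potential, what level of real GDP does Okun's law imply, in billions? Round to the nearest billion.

Unemployment gap = 4.75 - 5.53 = -0.78 points, so the output gap is -1.9 × (-0.78) = 1.482%.
Actual GDP = 17273 × (1 + 1.482/100) = 17273 × 1.01482 ≈ 17529 billion.

£17,529 billion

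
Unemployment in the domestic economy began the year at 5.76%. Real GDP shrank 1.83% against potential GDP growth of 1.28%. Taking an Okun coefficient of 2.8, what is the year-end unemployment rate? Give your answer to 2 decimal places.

6.87%

Growth-rate Okun's law: g_Y = g_Y* - β × Δu, so Δu = (g_Y* - g_Y)/β.
Δu = (1.28 + 1.83)/2.8 = 3.11/2.8 = 1.11 percentage points.
Year-end unemployment = 5.76 + 1.11 = 6.87%.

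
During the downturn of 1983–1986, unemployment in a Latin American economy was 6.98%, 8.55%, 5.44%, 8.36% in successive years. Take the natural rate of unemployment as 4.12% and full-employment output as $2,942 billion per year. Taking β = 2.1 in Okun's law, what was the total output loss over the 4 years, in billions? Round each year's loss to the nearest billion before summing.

$795 billion

Year 1983: gap = -2.1 × (6.98 - 4.12) = -6.006%, loss ≈ 2942 × 6.006/100 ≈ 177.
Year 1984: gap = -2.1 × (8.55 - 4.12) = -9.303%, loss ≈ 2942 × 9.303/100 ≈ 274.
Year 1985: gap = -2.1 × (5.44 - 4.12) = -2.772%, loss ≈ 2942 × 2.772/100 ≈ 82.
Year 1986: gap = -2.1 × (8.36 - 4.12) = -8.904%, loss ≈ 2942 × 8.904/100 ≈ 262.
Total lost output = 177 + 274 + 82 + 262 = 795 billion.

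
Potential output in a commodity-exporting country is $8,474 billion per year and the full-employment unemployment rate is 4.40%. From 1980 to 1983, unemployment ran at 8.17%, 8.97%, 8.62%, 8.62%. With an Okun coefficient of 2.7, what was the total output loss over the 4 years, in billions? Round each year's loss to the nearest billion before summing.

$3,841 billion

Year 1980: gap = -2.7 × (8.17 - 4.4) = -10.179%, loss ≈ 8474 × 10.179/100 ≈ 863.
Year 1981: gap = -2.7 × (8.97 - 4.4) = -12.339%, loss ≈ 8474 × 12.339/100 ≈ 1046.
Year 1982: gap = -2.7 × (8.62 - 4.4) = -11.394%, loss ≈ 8474 × 11.394/100 ≈ 966.
Year 1983: gap = -2.7 × (8.62 - 4.4) = -11.394%, loss ≈ 8474 × 11.394/100 ≈ 966.
Total lost output = 863 + 1046 + 966 + 966 = 3841 billion.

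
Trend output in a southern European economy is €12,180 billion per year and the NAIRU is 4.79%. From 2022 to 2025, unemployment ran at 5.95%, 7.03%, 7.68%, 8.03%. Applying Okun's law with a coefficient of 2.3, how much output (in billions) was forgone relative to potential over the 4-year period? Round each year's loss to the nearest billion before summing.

€2,671 billion

Year 2022: gap = -2.3 × (5.95 - 4.79) = -2.668%, loss ≈ 12180 × 2.668/100 ≈ 325.
Year 2023: gap = -2.3 × (7.03 - 4.79) = -5.152%, loss ≈ 12180 × 5.152/100 ≈ 628.
Year 2024: gap = -2.3 × (7.68 - 4.79) = -6.647%, loss ≈ 12180 × 6.647/100 ≈ 810.
Year 2025: gap = -2.3 × (8.03 - 4.79) = -7.452%, loss ≈ 12180 × 7.452/100 ≈ 908.
Total lost output = 325 + 628 + 810 + 908 = 2671 billion.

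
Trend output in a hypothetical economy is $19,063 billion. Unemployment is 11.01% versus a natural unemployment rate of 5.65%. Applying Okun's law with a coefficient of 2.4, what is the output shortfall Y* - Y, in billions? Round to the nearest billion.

Output gap = -2.4 × (11.01 - 5.65) = -2.4 × 5.36 = -12.864%.
Actual GDP ≈ 19063 × 0.87136 ≈ 16611 billion, so the shortfall is 19063 - 16611 = 2452 billion.

$2,452 billion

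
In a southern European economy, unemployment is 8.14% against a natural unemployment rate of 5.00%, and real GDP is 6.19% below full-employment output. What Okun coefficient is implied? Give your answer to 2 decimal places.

β ≈ 1.97

Okun's law: output gap = -β × (u - u*).
-6.19 = -β × (8.14 - 5) = -β × 3.14, so β = 6.19/3.14 = 1.97.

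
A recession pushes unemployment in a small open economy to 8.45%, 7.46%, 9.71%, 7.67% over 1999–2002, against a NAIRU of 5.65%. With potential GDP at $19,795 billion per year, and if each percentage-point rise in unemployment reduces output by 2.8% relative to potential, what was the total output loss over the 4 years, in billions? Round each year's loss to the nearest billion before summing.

Year 1999: gap = -2.8 × (8.45 - 5.65) = -7.84%, loss ≈ 19795 × 7.84/100 ≈ 1552.
Year 2000: gap = -2.8 × (7.46 - 5.65) = -5.068%, loss ≈ 19795 × 5.068/100 ≈ 1003.
Year 2001: gap = -2.8 × (9.71 - 5.65) = -11.368%, loss ≈ 19795 × 11.368/100 ≈ 2250.
Year 2002: gap = -2.8 × (7.67 - 5.65) = -5.656%, loss ≈ 19795 × 5.656/100 ≈ 1120.
Total lost output = 1552 + 1003 + 2250 + 1120 = 5925 billion.

$5,925 billion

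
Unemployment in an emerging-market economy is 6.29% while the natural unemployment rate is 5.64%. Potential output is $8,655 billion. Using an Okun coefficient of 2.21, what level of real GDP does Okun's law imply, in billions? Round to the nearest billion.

Unemployment gap = 6.29 - 5.64 = 0.65 points, so the output gap is -2.21 × 0.65 = -1.4365%.
Actual GDP = 8655 × (1 - 1.4365/100) = 8655 × 0.985635 ≈ 8531 billion.

$8,531 billion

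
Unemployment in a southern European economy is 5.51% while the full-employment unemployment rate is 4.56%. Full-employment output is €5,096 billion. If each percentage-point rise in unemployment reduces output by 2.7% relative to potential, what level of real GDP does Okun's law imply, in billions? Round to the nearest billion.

€4,965 billion

Unemployment gap = 5.51 - 4.56 = 0.95 points, so the output gap is -2.7 × 0.95 = -2.565%.
Actual GDP = 5096 × (1 - 2.565/100) = 5096 × 0.97435 ≈ 4965 billion.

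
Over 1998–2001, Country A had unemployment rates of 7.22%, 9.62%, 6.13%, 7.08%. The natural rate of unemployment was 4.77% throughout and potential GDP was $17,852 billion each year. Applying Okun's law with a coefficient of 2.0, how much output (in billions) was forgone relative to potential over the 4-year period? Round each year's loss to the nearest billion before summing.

$3,918 billion

Year 1998: gap = -2.0 × (7.22 - 4.77) = -4.9%, loss ≈ 17852 × 4.9/100 ≈ 875.
Year 1999: gap = -2.0 × (9.62 - 4.77) = -9.7%, loss ≈ 17852 × 9.7/100 ≈ 1732.
Year 2000: gap = -2.0 × (6.13 - 4.77) = -2.72%, loss ≈ 17852 × 2.72/100 ≈ 486.
Year 2001: gap = -2.0 × (7.08 - 4.77) = -4.62%, loss ≈ 17852 × 4.62/100 ≈ 825.
Total lost output = 875 + 1732 + 486 + 825 = 3918 billion.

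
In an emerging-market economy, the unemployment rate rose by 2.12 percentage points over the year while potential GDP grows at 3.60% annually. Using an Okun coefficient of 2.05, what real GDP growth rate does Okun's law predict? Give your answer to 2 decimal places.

Growth-rate Okun's law: g_Y = g_Y* - β × Δu.
g_Y = 3.60 - 2.05 × (2.12) = 3.6 - 4.346 = -0.746%, i.e. -0.75% to 2 d.p.

-0.75%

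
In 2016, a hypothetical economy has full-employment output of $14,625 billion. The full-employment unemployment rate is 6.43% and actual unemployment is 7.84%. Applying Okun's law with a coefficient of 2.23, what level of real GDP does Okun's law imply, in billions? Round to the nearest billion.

Unemployment gap = 7.84 - 6.43 = 1.41 points, so the output gap is -2.23 × 1.41 = -3.1443%.
Actual GDP = 14625 × (1 - 3.1443/100) = 14625 × 0.968557 ≈ 14165 billion.

$14,165 billion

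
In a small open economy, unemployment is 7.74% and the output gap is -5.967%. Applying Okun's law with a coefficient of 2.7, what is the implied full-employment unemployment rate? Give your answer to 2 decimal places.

5.53%

From Okun's law, u - u* = -(output gap)/β = -(-5.967)/2.7 = 2.21 points.
So u* = 7.74 - 2.21 = 5.53%.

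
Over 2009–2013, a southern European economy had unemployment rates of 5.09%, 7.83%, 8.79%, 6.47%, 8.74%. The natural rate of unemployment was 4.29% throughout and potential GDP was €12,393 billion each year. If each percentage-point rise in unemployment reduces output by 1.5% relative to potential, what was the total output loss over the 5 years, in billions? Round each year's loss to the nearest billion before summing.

€2,876 billion

Year 2009: gap = -1.5 × (5.09 - 4.29) = -1.2%, loss ≈ 12393 × 1.2/100 ≈ 149.
Year 2010: gap = -1.5 × (7.83 - 4.29) = -5.31%, loss ≈ 12393 × 5.31/100 ≈ 658.
Year 2011: gap = -1.5 × (8.79 - 4.29) = -6.75%, loss ≈ 12393 × 6.75/100 ≈ 837.
Year 2012: gap = -1.5 × (6.47 - 4.29) = -3.27%, loss ≈ 12393 × 3.27/100 ≈ 405.
Year 2013: gap = -1.5 × (8.74 - 4.29) = -6.675%, loss ≈ 12393 × 6.675/100 ≈ 827.
Total lost output = 149 + 658 + 837 + 405 + 827 = 2876 billion.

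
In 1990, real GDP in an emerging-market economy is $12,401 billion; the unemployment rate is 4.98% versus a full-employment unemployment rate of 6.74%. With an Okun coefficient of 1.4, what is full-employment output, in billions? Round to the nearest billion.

$12,103 billion

Unemployment gap = 4.98 - 6.74 = -1.76 points, so output gap = -1.4 × (-1.76) = 2.464%.
Since Y = Y* × (1 + gap/100), Y* = 12401/1.02464 ≈ 12103 billion.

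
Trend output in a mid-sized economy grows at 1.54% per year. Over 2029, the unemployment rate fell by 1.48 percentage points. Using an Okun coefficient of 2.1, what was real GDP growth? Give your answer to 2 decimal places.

Growth-rate Okun's law: g_Y = g_Y* - β × Δu.
g_Y = 1.54 - 2.1 × (-1.48) = 1.54 + 3.108 = 4.648%, i.e. 4.65% to 2 d.p.

4.65%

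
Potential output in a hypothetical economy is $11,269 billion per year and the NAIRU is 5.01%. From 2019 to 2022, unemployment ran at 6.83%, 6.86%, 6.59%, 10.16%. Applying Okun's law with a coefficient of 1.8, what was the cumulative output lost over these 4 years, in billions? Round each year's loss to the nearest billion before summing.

Year 2019: gap = -1.8 × (6.83 - 5.01) = -3.276%, loss ≈ 11269 × 3.276/100 ≈ 369.
Year 2020: gap = -1.8 × (6.86 - 5.01) = -3.33%, loss ≈ 11269 × 3.33/100 ≈ 375.
Year 2021: gap = -1.8 × (6.59 - 5.01) = -2.844%, loss ≈ 11269 × 2.844/100 ≈ 320.
Year 2022: gap = -1.8 × (10.16 - 5.01) = -9.27%, loss ≈ 11269 × 9.27/100 ≈ 1045.
Total lost output = 369 + 375 + 320 + 1045 = 2109 billion.

$2,109 billion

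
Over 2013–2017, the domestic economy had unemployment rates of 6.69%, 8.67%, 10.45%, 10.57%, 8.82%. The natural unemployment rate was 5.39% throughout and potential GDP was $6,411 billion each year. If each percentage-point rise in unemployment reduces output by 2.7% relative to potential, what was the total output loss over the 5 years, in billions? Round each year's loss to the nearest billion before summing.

$3,160 billion

Year 2013: gap = -2.7 × (6.69 - 5.39) = -3.51%, loss ≈ 6411 × 3.51/100 ≈ 225.
Year 2014: gap = -2.7 × (8.67 - 5.39) = -8.856%, loss ≈ 6411 × 8.856/100 ≈ 568.
Year 2015: gap = -2.7 × (10.45 - 5.39) = -13.662%, loss ≈ 6411 × 13.662/100 ≈ 876.
Year 2016: gap = -2.7 × (10.57 - 5.39) = -13.986%, loss ≈ 6411 × 13.986/100 ≈ 897.
Year 2017: gap = -2.7 × (8.82 - 5.39) = -9.261%, loss ≈ 6411 × 9.261/100 ≈ 594.
Total lost output = 225 + 568 + 876 + 897 + 594 = 3160 billion.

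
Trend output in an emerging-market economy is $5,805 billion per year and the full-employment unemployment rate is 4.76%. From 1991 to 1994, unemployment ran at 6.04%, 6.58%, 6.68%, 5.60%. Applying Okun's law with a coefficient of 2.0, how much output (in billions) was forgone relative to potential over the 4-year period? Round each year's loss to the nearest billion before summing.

Year 1991: gap = -2.0 × (6.04 - 4.76) = -2.56%, loss ≈ 5805 × 2.56/100 ≈ 149.
Year 1992: gap = -2.0 × (6.58 - 4.76) = -3.64%, loss ≈ 5805 × 3.64/100 ≈ 211.
Year 1993: gap = -2.0 × (6.68 - 4.76) = -3.84%, loss ≈ 5805 × 3.84/100 ≈ 223.
Year 1994: gap = -2.0 × (5.6 - 4.76) = -1.68%, loss ≈ 5805 × 1.68/100 ≈ 98.
Total lost output = 149 + 211 + 223 + 98 = 681 billion.

$681 billion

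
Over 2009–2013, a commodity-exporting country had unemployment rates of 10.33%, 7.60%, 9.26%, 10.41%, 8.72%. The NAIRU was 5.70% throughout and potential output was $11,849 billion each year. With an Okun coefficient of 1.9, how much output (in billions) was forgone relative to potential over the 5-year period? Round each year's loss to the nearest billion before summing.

Year 2009: gap = -1.9 × (10.33 - 5.7) = -8.797%, loss ≈ 11849 × 8.797/100 ≈ 1042.
Year 2010: gap = -1.9 × (7.6 - 5.7) = -3.61%, loss ≈ 11849 × 3.61/100 ≈ 428.
Year 2011: gap = -1.9 × (9.26 - 5.7) = -6.764%, loss ≈ 11849 × 6.764/100 ≈ 801.
Year 2012: gap = -1.9 × (10.41 - 5.7) = -8.949%, loss ≈ 11849 × 8.949/100 ≈ 1060.
Year 2013: gap = -1.9 × (8.72 - 5.7) = -5.738%, loss ≈ 11849 × 5.738/100 ≈ 680.
Total lost output = 1042 + 428 + 801 + 1060 + 680 = 4011 billion.

$4,011 billion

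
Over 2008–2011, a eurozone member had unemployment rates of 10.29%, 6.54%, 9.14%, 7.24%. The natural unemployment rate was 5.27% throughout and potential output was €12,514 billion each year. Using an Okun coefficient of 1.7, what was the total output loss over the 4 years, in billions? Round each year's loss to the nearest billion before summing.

€2,580 billion

Year 2008: gap = -1.7 × (10.29 - 5.27) = -8.534%, loss ≈ 12514 × 8.534/100 ≈ 1068.
Year 2009: gap = -1.7 × (6.54 - 5.27) = -2.159%, loss ≈ 12514 × 2.159/100 ≈ 270.
Year 2010: gap = -1.7 × (9.14 - 5.27) = -6.579%, loss ≈ 12514 × 6.579/100 ≈ 823.
Year 2011: gap = -1.7 × (7.24 - 5.27) = -3.349%, loss ≈ 12514 × 3.349/100 ≈ 419.
Total lost output = 1068 + 270 + 823 + 419 = 2580 billion.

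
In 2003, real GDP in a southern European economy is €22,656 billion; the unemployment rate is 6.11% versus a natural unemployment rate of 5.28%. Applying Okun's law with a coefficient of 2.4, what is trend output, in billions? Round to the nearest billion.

Unemployment gap = 6.11 - 5.28 = 0.83 points, so output gap = -2.4 × 0.83 = -1.992%.
Since Y = Y* × (1 + gap/100), Y* = 22656/0.98008 ≈ 23116 billion.

€23,116 billion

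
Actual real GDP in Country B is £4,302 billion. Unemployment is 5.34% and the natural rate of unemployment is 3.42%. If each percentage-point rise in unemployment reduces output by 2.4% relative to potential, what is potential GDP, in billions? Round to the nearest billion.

Unemployment gap = 5.34 - 3.42 = 1.92 points, so output gap = -2.4 × 1.92 = -4.608%.
Since Y = Y* × (1 + gap/100), Y* = 4302/0.95392 ≈ 4510 billion.

£4,510 billion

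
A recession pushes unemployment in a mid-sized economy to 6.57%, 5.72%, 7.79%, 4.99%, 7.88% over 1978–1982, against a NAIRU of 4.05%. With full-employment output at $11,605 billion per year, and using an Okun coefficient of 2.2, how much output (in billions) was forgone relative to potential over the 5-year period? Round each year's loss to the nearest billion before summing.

$3,242 billion

Year 1978: gap = -2.2 × (6.57 - 4.05) = -5.544%, loss ≈ 11605 × 5.544/100 ≈ 643.
Year 1979: gap = -2.2 × (5.72 - 4.05) = -3.674%, loss ≈ 11605 × 3.674/100 ≈ 426.
Year 1980: gap = -2.2 × (7.79 - 4.05) = -8.228%, loss ≈ 11605 × 8.228/100 ≈ 955.
Year 1981: gap = -2.2 × (4.99 - 4.05) = -2.068%, loss ≈ 11605 × 2.068/100 ≈ 240.
Year 1982: gap = -2.2 × (7.88 - 4.05) = -8.426%, loss ≈ 11605 × 8.426/100 ≈ 978.
Total lost output = 643 + 426 + 955 + 240 + 978 = 3242 billion.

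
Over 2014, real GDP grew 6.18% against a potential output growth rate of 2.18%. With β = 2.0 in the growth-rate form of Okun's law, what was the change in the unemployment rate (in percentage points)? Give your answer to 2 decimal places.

-2.00 percentage points

Growth-rate Okun's law: g_Y = g_Y* - β × Δu, so Δu = (g_Y* - g_Y)/β.
Δu = (2.18 - 6.18)/2.0 = -4/2.0 = -2.00 percentage points.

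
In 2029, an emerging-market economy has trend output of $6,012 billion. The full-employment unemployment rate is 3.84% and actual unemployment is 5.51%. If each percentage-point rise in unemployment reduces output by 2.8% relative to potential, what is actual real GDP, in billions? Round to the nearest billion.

Unemployment gap = 5.51 - 3.84 = 1.67 points, so the output gap is -2.8 × 1.67 = -4.676%.
Actual GDP = 6012 × (1 - 4.676/100) = 6012 × 0.95324 ≈ 5731 billion.

$5,731 billion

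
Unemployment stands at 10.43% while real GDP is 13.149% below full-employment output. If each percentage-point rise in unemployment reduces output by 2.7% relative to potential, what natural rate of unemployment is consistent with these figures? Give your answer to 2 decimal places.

From Okun's law, u - u* = -(output gap)/β = -(-13.149)/2.7 = 4.87 points.
So u* = 10.43 - 4.87 = 5.56%.

5.56%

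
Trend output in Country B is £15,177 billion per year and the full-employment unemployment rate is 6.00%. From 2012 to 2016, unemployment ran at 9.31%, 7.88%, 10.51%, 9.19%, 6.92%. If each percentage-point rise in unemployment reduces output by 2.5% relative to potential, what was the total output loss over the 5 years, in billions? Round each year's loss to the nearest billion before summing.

Year 2012: gap = -2.5 × (9.31 - 6) = -8.275%, loss ≈ 15177 × 8.275/100 ≈ 1256.
Year 2013: gap = -2.5 × (7.88 - 6) = -4.7%, loss ≈ 15177 × 4.7/100 ≈ 713.
Year 2014: gap = -2.5 × (10.51 - 6) = -11.275%, loss ≈ 15177 × 11.275/100 ≈ 1711.
Year 2015: gap = -2.5 × (9.19 - 6) = -7.975%, loss ≈ 15177 × 7.975/100 ≈ 1210.
Year 2016: gap = -2.5 × (6.92 - 6) = -2.3%, loss ≈ 15177 × 2.3/100 ≈ 349.
Total lost output = 1256 + 713 + 1711 + 1210 + 349 = 5239 billion.

£5,239 billion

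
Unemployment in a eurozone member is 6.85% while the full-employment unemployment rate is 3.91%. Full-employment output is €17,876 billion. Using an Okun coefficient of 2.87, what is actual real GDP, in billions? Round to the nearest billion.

Unemployment gap = 6.85 - 3.91 = 2.94 points, so the output gap is -2.87 × 2.94 = -8.4378%.
Actual GDP = 17876 × (1 - 8.4378/100) = 17876 × 0.915622 ≈ 16368 billion.

€16,368 billion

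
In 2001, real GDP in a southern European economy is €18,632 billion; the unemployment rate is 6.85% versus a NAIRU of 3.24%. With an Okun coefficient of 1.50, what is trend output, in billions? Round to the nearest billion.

Unemployment gap = 6.85 - 3.24 = 3.61 points, so output gap = -1.5 × 3.61 = -5.415%.
Since Y = Y* × (1 + gap/100), Y* = 18632/0.94585 ≈ 19699 billion.

€19,699 billion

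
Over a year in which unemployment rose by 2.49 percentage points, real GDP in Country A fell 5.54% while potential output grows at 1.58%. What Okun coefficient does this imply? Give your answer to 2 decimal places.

β ≈ 2.86

Growth form: g_Y = g_Y* - β × Δu, so β = (g_Y* - g_Y)/Δu.
β = (1.58 + 5.54)/2.49 = 7.12/2.49 = 2.86.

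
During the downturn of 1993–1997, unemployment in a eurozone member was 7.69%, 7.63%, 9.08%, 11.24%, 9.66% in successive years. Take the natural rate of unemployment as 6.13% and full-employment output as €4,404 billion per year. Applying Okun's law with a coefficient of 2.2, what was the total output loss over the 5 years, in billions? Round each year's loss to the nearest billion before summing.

Year 1993: gap = -2.2 × (7.69 - 6.13) = -3.432%, loss ≈ 4404 × 3.432/100 ≈ 151.
Year 1994: gap = -2.2 × (7.63 - 6.13) = -3.3%, loss ≈ 4404 × 3.3/100 ≈ 145.
Year 1995: gap = -2.2 × (9.08 - 6.13) = -6.49%, loss ≈ 4404 × 6.49/100 ≈ 286.
Year 1996: gap = -2.2 × (11.24 - 6.13) = -11.242%, loss ≈ 4404 × 11.242/100 ≈ 495.
Year 1997: gap = -2.2 × (9.66 - 6.13) = -7.766%, loss ≈ 4404 × 7.766/100 ≈ 342.
Total lost output = 151 + 145 + 286 + 495 + 342 = 1419 billion.

€1,419 billion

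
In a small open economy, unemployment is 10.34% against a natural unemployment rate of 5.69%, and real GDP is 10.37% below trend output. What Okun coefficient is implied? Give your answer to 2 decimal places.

Okun's law: output gap = -β × (u - u*).
-10.37 = -β × (10.34 - 5.69) = -β × 4.65, so β = 10.37/4.65 = 2.23.

β ≈ 2.23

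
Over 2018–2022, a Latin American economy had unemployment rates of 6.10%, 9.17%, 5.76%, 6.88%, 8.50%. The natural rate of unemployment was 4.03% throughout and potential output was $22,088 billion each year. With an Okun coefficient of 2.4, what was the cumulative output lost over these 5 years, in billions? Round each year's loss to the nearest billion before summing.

Year 2018: gap = -2.4 × (6.1 - 4.03) = -4.968%, loss ≈ 22088 × 4.968/100 ≈ 1097.
Year 2019: gap = -2.4 × (9.17 - 4.03) = -12.336%, loss ≈ 22088 × 12.336/100 ≈ 2725.
Year 2020: gap = -2.4 × (5.76 - 4.03) = -4.152%, loss ≈ 22088 × 4.152/100 ≈ 917.
Year 2021: gap = -2.4 × (6.88 - 4.03) = -6.84%, loss ≈ 22088 × 6.84/100 ≈ 1511.
Year 2022: gap = -2.4 × (8.5 - 4.03) = -10.728%, loss ≈ 22088 × 10.728/100 ≈ 2370.
Total lost output = 1097 + 2725 + 917 + 1511 + 2370 = 8620 billion.

$8,620 billion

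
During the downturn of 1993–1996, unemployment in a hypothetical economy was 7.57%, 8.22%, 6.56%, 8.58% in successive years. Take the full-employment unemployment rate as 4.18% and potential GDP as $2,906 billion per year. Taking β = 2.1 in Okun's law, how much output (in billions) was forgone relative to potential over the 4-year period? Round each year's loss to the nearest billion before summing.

Year 1993: gap = -2.1 × (7.57 - 4.18) = -7.119%, loss ≈ 2906 × 7.119/100 ≈ 207.
Year 1994: gap = -2.1 × (8.22 - 4.18) = -8.484%, loss ≈ 2906 × 8.484/100 ≈ 247.
Year 1995: gap = -2.1 × (6.56 - 4.18) = -4.998%, loss ≈ 2906 × 4.998/100 ≈ 145.
Year 1996: gap = -2.1 × (8.58 - 4.18) = -9.24%, loss ≈ 2906 × 9.24/100 ≈ 269.
Total lost output = 207 + 247 + 145 + 269 = 868 billion.

$868 billion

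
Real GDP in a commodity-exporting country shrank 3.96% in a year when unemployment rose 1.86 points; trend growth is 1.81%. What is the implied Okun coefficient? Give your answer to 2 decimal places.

β ≈ 3.10

Growth form: g_Y = g_Y* - β × Δu, so β = (g_Y* - g_Y)/Δu.
β = (1.81 + 3.96)/1.86 = 5.77/1.86 = 3.10.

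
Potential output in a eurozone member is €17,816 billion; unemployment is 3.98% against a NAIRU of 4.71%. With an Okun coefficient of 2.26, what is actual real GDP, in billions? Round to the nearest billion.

€18,110 billion

Unemployment gap = 3.98 - 4.71 = -0.73 points, so the output gap is -2.26 × (-0.73) = 1.6498%.
Actual GDP = 17816 × (1 + 1.6498/100) = 17816 × 1.016498 ≈ 18110 billion.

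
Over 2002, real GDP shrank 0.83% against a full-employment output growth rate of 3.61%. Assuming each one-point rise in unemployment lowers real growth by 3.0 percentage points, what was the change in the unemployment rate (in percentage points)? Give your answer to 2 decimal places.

Growth-rate Okun's law: g_Y = g_Y* - β × Δu, so Δu = (g_Y* - g_Y)/β.
Δu = (3.61 + 0.83)/3.0 = 4.44/3.0 = 1.48 percentage points.

1.48 percentage points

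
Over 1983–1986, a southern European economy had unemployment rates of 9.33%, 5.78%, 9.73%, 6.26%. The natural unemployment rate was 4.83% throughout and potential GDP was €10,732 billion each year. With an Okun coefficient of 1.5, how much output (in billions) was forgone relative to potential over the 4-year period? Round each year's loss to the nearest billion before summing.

Year 1983: gap = -1.5 × (9.33 - 4.83) = -6.75%, loss ≈ 10732 × 6.75/100 ≈ 724.
Year 1984: gap = -1.5 × (5.78 - 4.83) = -1.425%, loss ≈ 10732 × 1.425/100 ≈ 153.
Year 1985: gap = -1.5 × (9.73 - 4.83) = -7.35%, loss ≈ 10732 × 7.35/100 ≈ 789.
Year 1986: gap = -1.5 × (6.26 - 4.83) = -2.145%, loss ≈ 10732 × 2.145/100 ≈ 230.
Total lost output = 724 + 153 + 789 + 230 = 1896 billion.

€1,896 billion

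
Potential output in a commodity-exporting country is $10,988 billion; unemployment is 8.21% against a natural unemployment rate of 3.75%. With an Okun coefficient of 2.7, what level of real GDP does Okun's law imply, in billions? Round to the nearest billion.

$9,665 billion

Unemployment gap = 8.21 - 3.75 = 4.46 points, so the output gap is -2.7 × 4.46 = -12.042%.
Actual GDP = 10988 × (1 - 12.042/100) = 10988 × 0.87958 ≈ 9665 billion.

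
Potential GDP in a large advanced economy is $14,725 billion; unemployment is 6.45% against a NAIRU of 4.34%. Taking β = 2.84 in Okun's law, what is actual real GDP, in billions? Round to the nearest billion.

Unemployment gap = 6.45 - 4.34 = 2.11 points, so the output gap is -2.84 × 2.11 = -5.9924%.
Actual GDP = 14725 × (1 - 5.9924/100) = 14725 × 0.940076 ≈ 13843 billion.

$13,843 billion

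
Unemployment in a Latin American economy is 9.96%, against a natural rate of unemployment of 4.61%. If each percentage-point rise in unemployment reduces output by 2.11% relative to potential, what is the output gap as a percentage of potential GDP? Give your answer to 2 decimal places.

-11.29%

The unemployment gap is 9.96 - 4.61 = 5.35 percentage points.
Okun's law gives an output gap of -2.11 × 5.35 = -11.2885%, i.e. 11.29% below potential.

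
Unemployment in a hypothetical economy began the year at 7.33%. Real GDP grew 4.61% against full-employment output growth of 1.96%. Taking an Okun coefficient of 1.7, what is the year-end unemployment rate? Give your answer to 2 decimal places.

Growth-rate Okun's law: g_Y = g_Y* - β × Δu, so Δu = (g_Y* - g_Y)/β.
Δu = (1.96 - 4.61)/1.7 = -2.65/1.7 = -1.56 percentage points.
Year-end unemployment = 7.33 - 1.56 = 5.77%.

5.77%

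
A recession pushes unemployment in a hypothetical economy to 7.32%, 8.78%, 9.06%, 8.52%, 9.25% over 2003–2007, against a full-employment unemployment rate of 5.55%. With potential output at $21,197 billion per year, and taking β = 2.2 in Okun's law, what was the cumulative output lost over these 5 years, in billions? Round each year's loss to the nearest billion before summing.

$7,078 billion

Year 2003: gap = -2.2 × (7.32 - 5.55) = -3.894%, loss ≈ 21197 × 3.894/100 ≈ 825.
Year 2004: gap = -2.2 × (8.78 - 5.55) = -7.106%, loss ≈ 21197 × 7.106/100 ≈ 1506.
Year 2005: gap = -2.2 × (9.06 - 5.55) = -7.722%, loss ≈ 21197 × 7.722/100 ≈ 1637.
Year 2006: gap = -2.2 × (8.52 - 5.55) = -6.534%, loss ≈ 21197 × 6.534/100 ≈ 1385.
Year 2007: gap = -2.2 × (9.25 - 5.55) = -8.14%, loss ≈ 21197 × 8.14/100 ≈ 1725.
Total lost output = 825 + 1506 + 1637 + 1385 + 1725 = 7078 billion.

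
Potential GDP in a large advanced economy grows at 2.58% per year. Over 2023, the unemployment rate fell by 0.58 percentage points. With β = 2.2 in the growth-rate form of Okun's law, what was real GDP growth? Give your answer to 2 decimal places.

3.86%

Growth-rate Okun's law: g_Y = g_Y* - β × Δu.
g_Y = 2.58 - 2.2 × (-0.58) = 2.58 + 1.276 = 3.856%, i.e. 3.86% to 2 d.p.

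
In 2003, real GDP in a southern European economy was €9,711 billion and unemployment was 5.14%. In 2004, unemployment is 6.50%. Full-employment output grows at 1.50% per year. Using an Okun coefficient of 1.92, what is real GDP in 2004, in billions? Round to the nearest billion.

Δu = 6.5 - 5.14 = 1.36 points.
Okun's law (growth form): g_Y = g_Y* - β × Δu = 1.50 - 1.92 × (1.36) = 1.5 - 2.6112 = -1.1112%.
Real GDP in the next year = 9711 × (1 - 1.1112/100) = 9711 × 0.988888 ≈ 9603 billion.

€9,603 billion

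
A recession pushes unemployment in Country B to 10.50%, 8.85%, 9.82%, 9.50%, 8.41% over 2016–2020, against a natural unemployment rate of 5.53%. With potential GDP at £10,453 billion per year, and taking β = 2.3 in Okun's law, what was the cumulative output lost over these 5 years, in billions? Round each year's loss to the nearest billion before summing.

Year 2016: gap = -2.3 × (10.5 - 5.53) = -11.431%, loss ≈ 10453 × 11.431/100 ≈ 1195.
Year 2017: gap = -2.3 × (8.85 - 5.53) = -7.636%, loss ≈ 10453 × 7.636/100 ≈ 798.
Year 2018: gap = -2.3 × (9.82 - 5.53) = -9.867%, loss ≈ 10453 × 9.867/100 ≈ 1031.
Year 2019: gap = -2.3 × (9.5 - 5.53) = -9.131%, loss ≈ 10453 × 9.131/100 ≈ 954.
Year 2020: gap = -2.3 × (8.41 - 5.53) = -6.624%, loss ≈ 10453 × 6.624/100 ≈ 692.
Total lost output = 1195 + 798 + 1031 + 954 + 692 = 4670 billion.

£4,670 billion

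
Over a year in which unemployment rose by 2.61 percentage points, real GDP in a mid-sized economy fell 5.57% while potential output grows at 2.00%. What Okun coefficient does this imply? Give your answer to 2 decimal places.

β ≈ 2.90

Growth form: g_Y = g_Y* - β × Δu, so β = (g_Y* - g_Y)/Δu.
β = (2 + 5.57)/2.61 = 7.57/2.61 = 2.90.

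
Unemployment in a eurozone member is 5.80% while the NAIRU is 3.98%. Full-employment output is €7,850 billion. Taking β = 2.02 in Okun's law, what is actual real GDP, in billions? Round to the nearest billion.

Unemployment gap = 5.8 - 3.98 = 1.82 points, so the output gap is -2.02 × 1.82 = -3.6764%.
Actual GDP = 7850 × (1 - 3.6764/100) = 7850 × 0.963236 ≈ 7561 billion.

€7,561 billion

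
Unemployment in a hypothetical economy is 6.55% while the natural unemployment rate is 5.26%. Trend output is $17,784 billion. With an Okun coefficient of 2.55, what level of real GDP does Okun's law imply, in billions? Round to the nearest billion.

$17,199 billion

Unemployment gap = 6.55 - 5.26 = 1.29 points, so the output gap is -2.55 × 1.29 = -3.2895%.
Actual GDP = 17784 × (1 - 3.2895/100) = 17784 × 0.967105 ≈ 17199 billion.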